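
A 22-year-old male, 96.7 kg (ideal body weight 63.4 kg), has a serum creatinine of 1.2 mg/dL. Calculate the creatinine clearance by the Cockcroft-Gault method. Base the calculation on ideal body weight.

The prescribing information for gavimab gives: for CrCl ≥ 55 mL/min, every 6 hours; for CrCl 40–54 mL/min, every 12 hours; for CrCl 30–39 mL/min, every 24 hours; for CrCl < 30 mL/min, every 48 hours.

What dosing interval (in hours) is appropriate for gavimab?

every 6 hours

CrCl = (140 − 22) × 63.4 / (72 × 1.2) = 7481.2 / 86.40 ≈ 86.6 mL/min
CrCl ≈ 87 mL/min → bracket ≥ 55 mL/min → every 6 hours.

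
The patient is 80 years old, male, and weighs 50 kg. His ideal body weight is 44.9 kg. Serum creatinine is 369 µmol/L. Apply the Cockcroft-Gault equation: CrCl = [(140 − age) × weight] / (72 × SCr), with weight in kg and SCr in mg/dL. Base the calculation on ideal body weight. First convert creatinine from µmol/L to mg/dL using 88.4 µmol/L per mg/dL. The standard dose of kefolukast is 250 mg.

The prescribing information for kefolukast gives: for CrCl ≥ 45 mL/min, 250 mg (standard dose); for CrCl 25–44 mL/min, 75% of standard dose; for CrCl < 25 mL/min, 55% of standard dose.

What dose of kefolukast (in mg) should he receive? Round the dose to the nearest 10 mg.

SCr = 369 / 88.4 = 4.174 mg/dL
CrCl = (140 − 80) × 44.9 / (72 × 4.174) = 2694.0 / 300.53 ≈ 9.0 mL/min
CrCl ≈ 9 mL/min → bracket < 25 mL/min.
55% of 250 mg = 137.5 mg → 140 mg

140 mg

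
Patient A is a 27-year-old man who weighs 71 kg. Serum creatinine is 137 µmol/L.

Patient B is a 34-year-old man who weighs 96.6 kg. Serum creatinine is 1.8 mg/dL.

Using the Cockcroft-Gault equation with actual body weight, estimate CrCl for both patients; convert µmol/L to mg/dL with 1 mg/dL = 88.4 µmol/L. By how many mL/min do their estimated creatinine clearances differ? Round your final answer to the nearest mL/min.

Patient A: SCr = 137 / 88.4 = 1.55 mg/dL
Patient A: CrCl = (140 − 27) × 71 / (72 × 1.55) = 8023.0 / 111.60 ≈ 71.9 mL/min
Patient B: CrCl = (140 − 34) × 96.6 / (72 × 1.8) = 10239.6 / 129.60 ≈ 79.0 mL/min
|71.9 − 79.0| = 7.1 mL/min

7 mL/min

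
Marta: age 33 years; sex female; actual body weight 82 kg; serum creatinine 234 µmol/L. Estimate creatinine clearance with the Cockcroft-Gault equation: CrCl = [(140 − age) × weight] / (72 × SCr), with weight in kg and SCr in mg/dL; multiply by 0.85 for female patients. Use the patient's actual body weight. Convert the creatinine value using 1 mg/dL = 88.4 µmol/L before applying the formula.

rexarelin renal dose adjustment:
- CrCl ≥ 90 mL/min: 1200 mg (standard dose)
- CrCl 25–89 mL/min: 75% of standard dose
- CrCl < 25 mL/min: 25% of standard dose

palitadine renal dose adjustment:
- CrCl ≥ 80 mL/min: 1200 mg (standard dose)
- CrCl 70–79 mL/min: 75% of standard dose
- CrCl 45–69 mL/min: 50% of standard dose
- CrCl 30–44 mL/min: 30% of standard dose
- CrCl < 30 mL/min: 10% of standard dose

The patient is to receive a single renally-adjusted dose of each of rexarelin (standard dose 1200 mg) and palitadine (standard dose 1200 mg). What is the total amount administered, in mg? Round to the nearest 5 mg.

SCr = 234 / 88.4 = 2.647 mg/dL
CrCl = (140 − 33) × 82 / (72 × 2.647) × 0.85 = 8774.0 / 190.58 × 0.85 ≈ 39.1 mL/min
CrCl ≈ 39 mL/min.
rexarelin: 25–89 mL/min → 75% of 1200 mg = 900 mg.
palitadine: 30–44 mL/min → 30% of 1200 mg = 360 mg.
Total = 900 + 360 = 1260 mg.

1260 mg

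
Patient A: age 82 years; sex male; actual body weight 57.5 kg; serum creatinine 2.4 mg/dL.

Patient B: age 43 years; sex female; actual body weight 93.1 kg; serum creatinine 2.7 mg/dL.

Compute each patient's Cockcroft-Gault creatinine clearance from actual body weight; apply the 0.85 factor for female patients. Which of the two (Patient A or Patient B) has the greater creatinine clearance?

Patient B

Patient A: CrCl = (140 − 82) × 57.5 / (72 × 2.4) = 3335.0 / 172.80 ≈ 19.3 mL/min
Patient B: CrCl = (140 − 43) × 93.1 / (72 × 2.7) × 0.85 = 9030.7 / 194.40 × 0.85 ≈ 39.5 mL/min
19.3 vs 39.5 mL/min → Patient B is higher.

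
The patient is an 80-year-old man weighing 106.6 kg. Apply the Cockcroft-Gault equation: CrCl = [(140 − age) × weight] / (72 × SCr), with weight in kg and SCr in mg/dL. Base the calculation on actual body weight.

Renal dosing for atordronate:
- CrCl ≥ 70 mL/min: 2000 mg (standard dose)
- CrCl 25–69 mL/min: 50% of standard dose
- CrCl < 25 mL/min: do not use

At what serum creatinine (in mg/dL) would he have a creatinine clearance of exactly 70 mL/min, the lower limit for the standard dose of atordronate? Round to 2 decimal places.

1.27 mg/dL

Standard dose requires CrCl ≥ 70 mL/min.
Set (140 − 80) × 106.6 / (72 × SCr) = 70
SCr = (140 − 80) × 106.6 / (72 × 70) = 1.269 mg/dL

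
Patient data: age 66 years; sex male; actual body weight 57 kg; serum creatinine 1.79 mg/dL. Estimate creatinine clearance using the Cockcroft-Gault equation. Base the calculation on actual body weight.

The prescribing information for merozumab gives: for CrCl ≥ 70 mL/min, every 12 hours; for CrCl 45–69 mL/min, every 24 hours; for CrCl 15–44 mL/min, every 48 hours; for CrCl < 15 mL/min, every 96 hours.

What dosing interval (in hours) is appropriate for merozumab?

every 48 hours

CrCl = (140 − 66) × 57 / (72 × 1.79) = 4218.0 / 128.88 ≈ 32.7 mL/min
CrCl ≈ 33 mL/min → bracket 15–44 mL/min → every 48 hours.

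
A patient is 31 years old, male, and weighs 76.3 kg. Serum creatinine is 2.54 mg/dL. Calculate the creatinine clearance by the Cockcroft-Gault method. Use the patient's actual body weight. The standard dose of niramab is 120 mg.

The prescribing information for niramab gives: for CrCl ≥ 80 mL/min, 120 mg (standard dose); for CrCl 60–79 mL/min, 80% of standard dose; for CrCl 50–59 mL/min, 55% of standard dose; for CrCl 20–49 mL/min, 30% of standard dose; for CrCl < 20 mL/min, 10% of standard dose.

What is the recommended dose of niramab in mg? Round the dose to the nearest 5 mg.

35 mg

CrCl = (140 − 31) × 76.3 / (72 × 2.54) = 8316.7 / 182.88 ≈ 45.5 mL/min
CrCl ≈ 45 mL/min → bracket 20–49 mL/min.
30% of 120 mg = 36 mg → 35 mg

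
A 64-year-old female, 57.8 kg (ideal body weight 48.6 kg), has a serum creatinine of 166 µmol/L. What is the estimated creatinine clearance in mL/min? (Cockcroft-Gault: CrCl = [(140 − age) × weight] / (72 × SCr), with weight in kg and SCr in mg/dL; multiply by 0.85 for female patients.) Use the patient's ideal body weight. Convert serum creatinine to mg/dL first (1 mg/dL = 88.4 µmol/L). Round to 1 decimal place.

SCr = 166 / 88.4 = 1.878 mg/dL
CrCl = (140 − 64) × 48.6 / (72 × 1.878) × 0.85 = 3693.6 / 135.22 × 0.85 ≈ 23.2 mL/min

23.2 mL/min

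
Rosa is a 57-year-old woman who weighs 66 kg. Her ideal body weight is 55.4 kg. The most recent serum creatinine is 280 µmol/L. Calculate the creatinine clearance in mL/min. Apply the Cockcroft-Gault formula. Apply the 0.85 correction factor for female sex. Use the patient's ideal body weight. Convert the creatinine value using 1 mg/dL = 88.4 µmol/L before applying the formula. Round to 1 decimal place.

17.1 mL/min

SCr = 280 / 88.4 = 3.167 mg/dL
CrCl = (140 − 57) × 55.4 / (72 × 3.167) × 0.85 = 4598.2 / 228.02 × 0.85 ≈ 17.1 mL/min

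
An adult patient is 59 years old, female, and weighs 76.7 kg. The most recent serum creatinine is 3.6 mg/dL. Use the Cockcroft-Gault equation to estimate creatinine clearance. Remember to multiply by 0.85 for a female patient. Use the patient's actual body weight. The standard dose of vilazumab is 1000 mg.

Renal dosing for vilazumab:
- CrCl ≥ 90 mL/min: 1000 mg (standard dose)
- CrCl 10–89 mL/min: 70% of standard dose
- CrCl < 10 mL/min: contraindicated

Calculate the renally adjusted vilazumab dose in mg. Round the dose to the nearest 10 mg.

700 mg

CrCl = (140 − 59) × 76.7 / (72 × 3.6) × 0.85 = 6212.7 / 259.20 × 0.85 ≈ 20.4 mL/min
CrCl ≈ 20 mL/min → bracket 10–89 mL/min.
70% of 1000 mg = 700 mg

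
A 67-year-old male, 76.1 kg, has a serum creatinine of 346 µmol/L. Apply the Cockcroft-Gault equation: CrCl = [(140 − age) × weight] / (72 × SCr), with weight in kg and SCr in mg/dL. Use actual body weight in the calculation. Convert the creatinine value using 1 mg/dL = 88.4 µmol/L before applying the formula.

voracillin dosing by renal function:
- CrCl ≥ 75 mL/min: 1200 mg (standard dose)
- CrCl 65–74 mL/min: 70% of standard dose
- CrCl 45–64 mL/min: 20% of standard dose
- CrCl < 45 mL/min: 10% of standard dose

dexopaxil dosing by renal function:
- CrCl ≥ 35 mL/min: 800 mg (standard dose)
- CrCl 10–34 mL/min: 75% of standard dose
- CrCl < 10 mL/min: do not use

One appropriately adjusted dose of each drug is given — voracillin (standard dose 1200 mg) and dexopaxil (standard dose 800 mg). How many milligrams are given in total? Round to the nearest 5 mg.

SCr = 346 / 88.4 = 3.914 mg/dL
CrCl = (140 − 67) × 76.1 / (72 × 3.914) = 5555.3 / 281.81 ≈ 19.7 mL/min
CrCl ≈ 20 mL/min.
voracillin: < 45 mL/min → 10% of 1200 mg = 120 mg.
dexopaxil: 10–34 mL/min → 75% of 800 mg = 600 mg.
Total = 120 + 600 = 720 mg.

720 mg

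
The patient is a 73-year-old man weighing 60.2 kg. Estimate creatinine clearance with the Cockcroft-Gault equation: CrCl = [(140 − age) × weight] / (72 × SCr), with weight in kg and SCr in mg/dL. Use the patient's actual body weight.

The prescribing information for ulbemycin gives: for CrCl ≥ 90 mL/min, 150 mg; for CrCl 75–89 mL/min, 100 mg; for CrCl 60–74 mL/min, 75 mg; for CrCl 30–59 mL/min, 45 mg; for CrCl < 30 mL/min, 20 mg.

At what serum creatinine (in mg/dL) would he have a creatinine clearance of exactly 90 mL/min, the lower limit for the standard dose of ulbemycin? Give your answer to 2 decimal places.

Standard dose requires CrCl ≥ 90 mL/min.
Set (140 − 73) × 60.2 / (72 × SCr) = 90
SCr = (140 − 73) × 60.2 / (72 × 90) = 0.622 mg/dL

0.62 mg/dL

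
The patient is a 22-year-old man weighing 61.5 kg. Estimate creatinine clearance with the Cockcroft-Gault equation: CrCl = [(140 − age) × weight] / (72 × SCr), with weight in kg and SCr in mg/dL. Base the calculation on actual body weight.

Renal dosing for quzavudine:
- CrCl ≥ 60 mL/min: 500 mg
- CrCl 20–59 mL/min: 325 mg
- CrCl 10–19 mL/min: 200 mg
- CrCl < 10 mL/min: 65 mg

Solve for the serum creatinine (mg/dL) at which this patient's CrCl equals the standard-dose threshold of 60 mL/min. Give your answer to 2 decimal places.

Standard dose requires CrCl ≥ 60 mL/min.
Set (140 − 22) × 61.5 / (72 × SCr) = 60
SCr = (140 − 22) × 61.5 / (72 × 60) = 1.680 mg/dL

1.68 mg/dL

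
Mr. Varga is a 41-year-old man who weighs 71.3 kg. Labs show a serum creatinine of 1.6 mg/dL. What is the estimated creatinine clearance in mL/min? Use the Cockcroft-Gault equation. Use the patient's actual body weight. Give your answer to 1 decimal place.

61.3 mL/min

CrCl = (140 − 41) × 71.3 / (72 × 1.6) = 7058.7 / 115.20 ≈ 61.3 mL/min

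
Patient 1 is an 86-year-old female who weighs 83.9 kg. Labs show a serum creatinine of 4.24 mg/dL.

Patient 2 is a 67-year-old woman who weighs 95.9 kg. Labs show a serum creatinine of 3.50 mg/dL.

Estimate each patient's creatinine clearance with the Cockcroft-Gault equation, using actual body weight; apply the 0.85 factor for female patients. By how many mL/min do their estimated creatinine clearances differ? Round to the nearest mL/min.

11 mL/min

Patient 1: CrCl = (140 − 86) × 83.9 / (72 × 4.24) × 0.85 = 4530.6 / 305.28 × 0.85 ≈ 12.6 mL/min
Patient 2: CrCl = (140 − 67) × 95.9 / (72 × 3.5) × 0.85 = 7000.7 / 252.00 × 0.85 ≈ 23.6 mL/min
|12.6 − 23.6| = 11.0 mL/min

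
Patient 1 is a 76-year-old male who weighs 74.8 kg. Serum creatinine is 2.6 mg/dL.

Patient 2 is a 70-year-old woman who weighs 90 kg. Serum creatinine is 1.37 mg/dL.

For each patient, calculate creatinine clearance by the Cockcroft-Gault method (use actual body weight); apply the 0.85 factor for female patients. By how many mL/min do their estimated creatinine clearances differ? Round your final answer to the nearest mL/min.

Patient 1: CrCl = (140 − 76) × 74.8 / (72 × 2.6) = 4787.2 / 187.20 ≈ 25.6 mL/min
Patient 2: CrCl = (140 − 70) × 90 / (72 × 1.37) × 0.85 = 6300.0 / 98.64 × 0.85 ≈ 54.3 mL/min
|25.6 − 54.3| = 28.7 mL/min

29 mL/min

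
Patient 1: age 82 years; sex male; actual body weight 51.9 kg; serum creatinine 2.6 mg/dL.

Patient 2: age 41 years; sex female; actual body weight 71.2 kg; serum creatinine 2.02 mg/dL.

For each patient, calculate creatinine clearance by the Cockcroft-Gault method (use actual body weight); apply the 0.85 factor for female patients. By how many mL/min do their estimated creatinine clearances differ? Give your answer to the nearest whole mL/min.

Patient 1: CrCl = (140 − 82) × 51.9 / (72 × 2.6) = 3010.2 / 187.20 ≈ 16.1 mL/min
Patient 2: CrCl = (140 − 41) × 71.2 / (72 × 2.02) × 0.85 = 7048.8 / 145.44 × 0.85 ≈ 41.2 mL/min
|16.1 − 41.2| = 25.1 mL/min

25 mL/min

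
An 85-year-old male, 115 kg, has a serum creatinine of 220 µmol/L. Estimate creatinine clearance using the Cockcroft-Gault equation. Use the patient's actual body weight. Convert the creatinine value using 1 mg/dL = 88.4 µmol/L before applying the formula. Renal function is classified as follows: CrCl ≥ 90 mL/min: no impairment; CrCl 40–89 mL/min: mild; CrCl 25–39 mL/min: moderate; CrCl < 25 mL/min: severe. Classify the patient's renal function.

SCr = 220 / 88.4 = 2.489 mg/dL
CrCl = (140 − 85) × 115 / (72 × 2.489) = 6325.0 / 179.21 ≈ 35.3 mL/min
35 mL/min falls in the 'moderate' range.

moderate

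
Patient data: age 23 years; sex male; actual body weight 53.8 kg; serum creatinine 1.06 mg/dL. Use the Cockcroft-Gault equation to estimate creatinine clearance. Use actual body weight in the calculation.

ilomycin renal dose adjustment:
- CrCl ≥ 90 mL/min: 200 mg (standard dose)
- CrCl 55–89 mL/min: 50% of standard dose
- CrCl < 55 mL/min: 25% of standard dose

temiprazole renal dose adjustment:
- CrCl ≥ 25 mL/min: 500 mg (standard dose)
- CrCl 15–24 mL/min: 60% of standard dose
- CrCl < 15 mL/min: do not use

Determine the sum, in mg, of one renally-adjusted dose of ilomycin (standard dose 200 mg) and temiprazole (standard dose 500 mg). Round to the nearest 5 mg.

CrCl = (140 − 23) × 53.8 / (72 × 1.06) = 6294.6 / 76.32 ≈ 82.5 mL/min
CrCl ≈ 82 mL/min.
ilomycin: 55–89 mL/min → 50% of 200 mg = 100 mg.
temiprazole: ≥ 25 mL/min → 100% of 500 mg = 500 mg.
Total = 100 + 500 = 600 mg.

600 mg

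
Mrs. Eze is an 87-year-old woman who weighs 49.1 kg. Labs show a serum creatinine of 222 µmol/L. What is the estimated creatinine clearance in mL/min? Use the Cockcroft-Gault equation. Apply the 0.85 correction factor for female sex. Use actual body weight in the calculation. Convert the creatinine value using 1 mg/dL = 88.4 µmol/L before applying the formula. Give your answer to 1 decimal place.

12.2 mL/min

SCr = 222 / 88.4 = 2.511 mg/dL
CrCl = (140 − 87) × 49.1 / (72 × 2.511) × 0.85 = 2602.3 / 180.79 × 0.85 ≈ 12.2 mL/min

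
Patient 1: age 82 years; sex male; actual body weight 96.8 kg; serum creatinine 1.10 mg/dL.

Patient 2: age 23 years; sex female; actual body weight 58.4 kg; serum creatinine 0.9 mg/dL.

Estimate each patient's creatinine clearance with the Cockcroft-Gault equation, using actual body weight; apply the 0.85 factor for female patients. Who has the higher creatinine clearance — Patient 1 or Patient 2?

Patient 2

Patient 1: CrCl = (140 − 82) × 96.8 / (72 × 1.1) = 5614.4 / 79.20 ≈ 70.9 mL/min
Patient 2: CrCl = (140 − 23) × 58.4 / (72 × 0.9) × 0.85 = 6832.8 / 64.80 × 0.85 ≈ 89.6 mL/min
70.9 vs 89.6 mL/min → Patient 2 is higher.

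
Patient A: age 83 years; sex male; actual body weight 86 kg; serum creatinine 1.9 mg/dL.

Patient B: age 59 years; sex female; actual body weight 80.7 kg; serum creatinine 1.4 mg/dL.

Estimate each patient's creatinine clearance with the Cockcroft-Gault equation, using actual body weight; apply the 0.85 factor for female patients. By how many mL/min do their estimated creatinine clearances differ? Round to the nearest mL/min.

19 mL/min

Patient A: CrCl = (140 − 83) × 86 / (72 × 1.9) = 4902.0 / 136.80 ≈ 35.8 mL/min
Patient B: CrCl = (140 − 59) × 80.7 / (72 × 1.4) × 0.85 = 6536.7 / 100.80 × 0.85 ≈ 55.1 mL/min
|35.8 − 55.1| = 19.3 mL/min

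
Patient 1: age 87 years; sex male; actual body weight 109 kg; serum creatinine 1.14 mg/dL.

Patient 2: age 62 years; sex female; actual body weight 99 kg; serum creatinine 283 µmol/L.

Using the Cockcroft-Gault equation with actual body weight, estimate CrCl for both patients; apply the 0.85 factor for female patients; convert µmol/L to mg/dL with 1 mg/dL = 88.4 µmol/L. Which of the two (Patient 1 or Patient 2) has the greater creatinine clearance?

Patient 1: CrCl = (140 − 87) × 109 / (72 × 1.14) = 5777.0 / 82.08 ≈ 70.4 mL/min
Patient 2: SCr = 283 / 88.4 = 3.201 mg/dL
Patient 2: CrCl = (140 − 62) × 99 / (72 × 3.201) × 0.85 = 7722.0 / 230.47 × 0.85 ≈ 28.5 mL/min
70.4 vs 28.5 mL/min → Patient 1 is higher.

Patient 1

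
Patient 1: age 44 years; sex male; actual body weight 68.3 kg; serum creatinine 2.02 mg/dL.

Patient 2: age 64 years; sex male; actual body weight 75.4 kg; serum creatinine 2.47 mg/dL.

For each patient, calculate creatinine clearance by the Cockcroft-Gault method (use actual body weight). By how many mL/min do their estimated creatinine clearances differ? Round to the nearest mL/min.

Patient 1: CrCl = (140 − 44) × 68.3 / (72 × 2.02) = 6556.8 / 145.44 ≈ 45.1 mL/min
Patient 2: CrCl = (140 − 64) × 75.4 / (72 × 2.47) = 5730.4 / 177.84 ≈ 32.2 mL/min
|45.1 − 32.2| = 12.9 mL/min

13 mL/min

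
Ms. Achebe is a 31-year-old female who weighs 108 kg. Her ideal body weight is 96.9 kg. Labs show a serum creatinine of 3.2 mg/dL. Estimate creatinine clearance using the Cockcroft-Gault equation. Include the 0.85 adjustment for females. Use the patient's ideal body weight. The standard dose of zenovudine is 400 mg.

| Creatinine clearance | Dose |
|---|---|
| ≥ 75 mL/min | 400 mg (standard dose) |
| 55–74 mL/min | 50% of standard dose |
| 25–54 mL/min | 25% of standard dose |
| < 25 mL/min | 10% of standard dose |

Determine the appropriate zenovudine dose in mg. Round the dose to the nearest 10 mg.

100 mg

CrCl = (140 − 31) × 96.9 / (72 × 3.2) × 0.85 = 10562.1 / 230.40 × 0.85 ≈ 39.0 mL/min
CrCl ≈ 39 mL/min → bracket 25–54 mL/min.
25% of 400 mg = 100 mg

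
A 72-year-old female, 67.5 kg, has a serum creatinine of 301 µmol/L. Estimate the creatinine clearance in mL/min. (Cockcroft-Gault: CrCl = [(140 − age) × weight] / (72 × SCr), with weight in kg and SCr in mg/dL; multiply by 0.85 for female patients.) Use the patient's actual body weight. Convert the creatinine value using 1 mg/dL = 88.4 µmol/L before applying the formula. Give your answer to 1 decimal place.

15.9 mL/min

SCr = 301 / 88.4 = 3.405 mg/dL
CrCl = (140 − 72) × 67.5 / (72 × 3.405) × 0.85 = 4590.0 / 245.16 × 0.85 ≈ 15.9 mL/min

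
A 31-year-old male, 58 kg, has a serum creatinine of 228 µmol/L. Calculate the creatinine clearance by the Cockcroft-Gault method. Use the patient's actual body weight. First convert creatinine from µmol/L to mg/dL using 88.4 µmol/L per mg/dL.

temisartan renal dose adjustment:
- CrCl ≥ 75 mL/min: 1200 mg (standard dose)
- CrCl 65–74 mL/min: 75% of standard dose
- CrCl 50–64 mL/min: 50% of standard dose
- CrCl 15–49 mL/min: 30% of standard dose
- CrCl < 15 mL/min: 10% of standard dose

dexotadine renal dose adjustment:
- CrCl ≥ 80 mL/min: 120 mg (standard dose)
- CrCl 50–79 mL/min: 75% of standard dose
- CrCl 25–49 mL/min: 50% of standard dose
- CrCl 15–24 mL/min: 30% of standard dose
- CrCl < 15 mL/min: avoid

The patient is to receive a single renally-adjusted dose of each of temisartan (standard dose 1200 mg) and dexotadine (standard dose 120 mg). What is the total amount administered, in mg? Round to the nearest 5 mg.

SCr = 228 / 88.4 = 2.579 mg/dL
CrCl = (140 − 31) × 58 / (72 × 2.579) = 6322.0 / 185.69 ≈ 34.0 mL/min
CrCl ≈ 34 mL/min.
temisartan: 15–49 mL/min → 30% of 1200 mg = 360 mg.
dexotadine: 25–49 mL/min → 50% of 120 mg = 60 mg.
Total = 360 + 60 = 420 mg.

420 mg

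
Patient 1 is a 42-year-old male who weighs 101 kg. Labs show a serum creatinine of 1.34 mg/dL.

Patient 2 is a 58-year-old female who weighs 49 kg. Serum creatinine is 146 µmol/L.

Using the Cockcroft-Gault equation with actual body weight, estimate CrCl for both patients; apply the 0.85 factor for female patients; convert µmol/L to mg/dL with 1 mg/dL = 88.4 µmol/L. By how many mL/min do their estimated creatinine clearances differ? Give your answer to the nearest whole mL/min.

Patient 1: CrCl = (140 − 42) × 101 / (72 × 1.34) = 9898.0 / 96.48 ≈ 102.6 mL/min
Patient 2: SCr = 146 / 88.4 = 1.652 mg/dL
Patient 2: CrCl = (140 − 58) × 49 / (72 × 1.652) × 0.85 = 4018.0 / 118.94 × 0.85 ≈ 28.7 mL/min
|102.6 − 28.7| = 73.9 mL/min

74 mL/min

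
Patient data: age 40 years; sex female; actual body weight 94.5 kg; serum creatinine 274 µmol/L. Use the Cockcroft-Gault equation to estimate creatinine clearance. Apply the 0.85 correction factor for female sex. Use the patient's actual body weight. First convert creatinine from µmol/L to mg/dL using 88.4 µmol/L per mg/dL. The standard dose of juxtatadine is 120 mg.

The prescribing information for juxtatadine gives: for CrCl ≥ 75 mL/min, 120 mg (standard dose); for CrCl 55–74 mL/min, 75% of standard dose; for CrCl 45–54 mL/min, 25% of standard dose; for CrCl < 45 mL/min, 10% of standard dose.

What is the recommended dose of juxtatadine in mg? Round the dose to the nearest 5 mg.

SCr = 274 / 88.4 = 3.1 mg/dL
CrCl = (140 − 40) × 94.5 / (72 × 3.1) × 0.85 = 9450.0 / 223.20 × 0.85 ≈ 36.0 mL/min
CrCl ≈ 36 mL/min → bracket < 45 mL/min.
10% of 120 mg = 12 mg → 10 mg

10 mg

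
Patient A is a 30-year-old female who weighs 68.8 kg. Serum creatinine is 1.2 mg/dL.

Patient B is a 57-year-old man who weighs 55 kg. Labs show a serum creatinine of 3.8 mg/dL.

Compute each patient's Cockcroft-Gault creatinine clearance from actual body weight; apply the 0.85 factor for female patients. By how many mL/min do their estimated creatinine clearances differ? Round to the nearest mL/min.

Patient A: CrCl = (140 − 30) × 68.8 / (72 × 1.2) × 0.85 = 7568.0 / 86.40 × 0.85 ≈ 74.5 mL/min
Patient B: CrCl = (140 − 57) × 55 / (72 × 3.8) = 4565.0 / 273.60 ≈ 16.7 mL/min
|74.5 − 16.7| = 57.8 mL/min

58 mL/min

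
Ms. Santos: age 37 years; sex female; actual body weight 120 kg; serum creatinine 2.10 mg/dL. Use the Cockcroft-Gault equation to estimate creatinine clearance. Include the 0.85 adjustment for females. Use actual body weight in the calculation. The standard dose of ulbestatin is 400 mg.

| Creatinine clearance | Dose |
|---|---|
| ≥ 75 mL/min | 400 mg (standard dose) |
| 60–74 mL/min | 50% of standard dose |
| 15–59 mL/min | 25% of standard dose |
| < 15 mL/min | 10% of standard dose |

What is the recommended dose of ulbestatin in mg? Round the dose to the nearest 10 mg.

CrCl = (140 − 37) × 120 / (72 × 2.1) × 0.85 = 12360.0 / 151.20 × 0.85 ≈ 69.5 mL/min
CrCl ≈ 69 mL/min → bracket 60–74 mL/min.
50% of 400 mg = 200 mg

200 mg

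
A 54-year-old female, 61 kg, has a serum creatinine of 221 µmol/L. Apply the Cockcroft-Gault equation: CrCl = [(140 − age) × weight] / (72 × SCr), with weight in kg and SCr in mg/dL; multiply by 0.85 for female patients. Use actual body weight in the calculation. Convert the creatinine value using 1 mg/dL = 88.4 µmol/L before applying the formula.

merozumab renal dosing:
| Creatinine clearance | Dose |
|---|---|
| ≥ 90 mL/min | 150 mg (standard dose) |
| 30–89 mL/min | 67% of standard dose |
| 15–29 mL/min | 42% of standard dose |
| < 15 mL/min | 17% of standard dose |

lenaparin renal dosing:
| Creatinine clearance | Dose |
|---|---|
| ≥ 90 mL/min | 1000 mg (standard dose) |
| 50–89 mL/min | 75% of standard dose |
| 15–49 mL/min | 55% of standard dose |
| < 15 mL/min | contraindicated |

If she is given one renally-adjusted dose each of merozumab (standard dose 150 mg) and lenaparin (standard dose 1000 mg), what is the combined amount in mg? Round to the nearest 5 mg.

615 mg

SCr = 221 / 88.4 = 2.5 mg/dL
CrCl = (140 − 54) × 61 / (72 × 2.5) × 0.85 = 5246.0 / 180.00 × 0.85 ≈ 24.8 mL/min
CrCl ≈ 25 mL/min.
merozumab: 15–29 mL/min → 42% of 150 mg = 63 mg.
lenaparin: 15–49 mL/min → 55% of 1000 mg = 550 mg.
Total = 63 + 550 = 613 mg.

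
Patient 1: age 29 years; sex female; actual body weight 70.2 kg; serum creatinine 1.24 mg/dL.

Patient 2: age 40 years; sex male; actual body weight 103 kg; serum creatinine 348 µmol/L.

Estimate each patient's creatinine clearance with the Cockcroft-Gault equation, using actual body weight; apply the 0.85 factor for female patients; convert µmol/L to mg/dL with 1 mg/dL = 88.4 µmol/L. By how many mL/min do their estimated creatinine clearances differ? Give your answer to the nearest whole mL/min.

Patient 1: CrCl = (140 − 29) × 70.2 / (72 × 1.24) × 0.85 = 7792.2 / 89.28 × 0.85 ≈ 74.2 mL/min
Patient 2: SCr = 348 / 88.4 = 3.937 mg/dL
Patient 2: CrCl = (140 − 40) × 103 / (72 × 3.937) = 10300.0 / 283.46 ≈ 36.3 mL/min
|74.2 − 36.3| = 37.9 mL/min

38 mL/min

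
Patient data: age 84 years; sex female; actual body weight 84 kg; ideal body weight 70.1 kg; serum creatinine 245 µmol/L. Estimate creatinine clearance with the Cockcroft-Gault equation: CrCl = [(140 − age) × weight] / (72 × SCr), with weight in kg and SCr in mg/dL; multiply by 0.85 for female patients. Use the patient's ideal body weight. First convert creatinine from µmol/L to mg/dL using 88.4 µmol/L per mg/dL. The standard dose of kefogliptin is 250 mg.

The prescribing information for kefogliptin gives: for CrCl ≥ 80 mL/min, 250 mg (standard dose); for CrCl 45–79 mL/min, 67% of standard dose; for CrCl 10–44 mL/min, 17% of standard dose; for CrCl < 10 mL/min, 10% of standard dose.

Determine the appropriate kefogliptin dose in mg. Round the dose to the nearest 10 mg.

SCr = 245 / 88.4 = 2.771 mg/dL
CrCl = (140 − 84) × 70.1 / (72 × 2.771) × 0.85 = 3925.6 / 199.51 × 0.85 ≈ 16.7 mL/min
CrCl ≈ 17 mL/min → bracket 10–44 mL/min.
17% of 250 mg = 42.5 mg → 40 mg

40 mg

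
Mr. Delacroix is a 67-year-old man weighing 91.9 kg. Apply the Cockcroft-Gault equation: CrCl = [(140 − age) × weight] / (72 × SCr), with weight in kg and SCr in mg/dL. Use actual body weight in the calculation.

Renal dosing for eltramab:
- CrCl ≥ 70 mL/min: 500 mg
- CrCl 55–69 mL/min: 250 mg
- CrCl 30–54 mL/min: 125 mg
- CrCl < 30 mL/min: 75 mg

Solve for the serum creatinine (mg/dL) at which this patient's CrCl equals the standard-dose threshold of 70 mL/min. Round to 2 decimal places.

1.33 mg/dL

Standard dose requires CrCl ≥ 70 mL/min.
Set (140 − 67) × 91.9 / (72 × SCr) = 70
SCr = (140 − 67) × 91.9 / (72 × 70) = 1.331 mg/dL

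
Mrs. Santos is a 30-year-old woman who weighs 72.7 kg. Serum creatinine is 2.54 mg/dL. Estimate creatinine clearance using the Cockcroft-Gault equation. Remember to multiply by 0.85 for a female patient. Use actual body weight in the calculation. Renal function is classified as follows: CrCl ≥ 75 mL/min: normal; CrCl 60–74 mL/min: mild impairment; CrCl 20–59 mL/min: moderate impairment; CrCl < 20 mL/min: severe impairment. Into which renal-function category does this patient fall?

moderate impairment

CrCl = (140 − 30) × 72.7 / (72 × 2.54) × 0.85 = 7997.0 / 182.88 × 0.85 ≈ 37.2 mL/min
37 mL/min falls in the 'moderate impairment' range.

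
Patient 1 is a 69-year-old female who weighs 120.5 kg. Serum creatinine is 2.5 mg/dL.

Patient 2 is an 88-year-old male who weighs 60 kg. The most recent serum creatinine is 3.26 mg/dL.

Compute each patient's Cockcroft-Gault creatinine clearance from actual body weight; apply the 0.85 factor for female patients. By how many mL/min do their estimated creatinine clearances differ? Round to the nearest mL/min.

Patient 1: CrCl = (140 − 69) × 120.5 / (72 × 2.5) × 0.85 = 8555.5 / 180.00 × 0.85 ≈ 40.4 mL/min
Patient 2: CrCl = (140 − 88) × 60 / (72 × 3.26) = 3120.0 / 234.72 ≈ 13.3 mL/min
|40.4 − 13.3| = 27.1 mL/min

27 mL/min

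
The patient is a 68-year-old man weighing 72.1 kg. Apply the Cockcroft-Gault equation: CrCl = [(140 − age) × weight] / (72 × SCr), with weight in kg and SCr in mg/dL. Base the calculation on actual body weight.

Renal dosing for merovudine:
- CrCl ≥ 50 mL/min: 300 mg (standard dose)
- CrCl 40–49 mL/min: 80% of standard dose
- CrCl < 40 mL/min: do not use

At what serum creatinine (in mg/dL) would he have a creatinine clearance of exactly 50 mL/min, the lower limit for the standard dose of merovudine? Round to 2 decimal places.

Standard dose requires CrCl ≥ 50 mL/min.
Set (140 − 68) × 72.1 / (72 × SCr) = 50
SCr = (140 − 68) × 72.1 / (72 × 50) = 1.442 mg/dL

1.44 mg/dL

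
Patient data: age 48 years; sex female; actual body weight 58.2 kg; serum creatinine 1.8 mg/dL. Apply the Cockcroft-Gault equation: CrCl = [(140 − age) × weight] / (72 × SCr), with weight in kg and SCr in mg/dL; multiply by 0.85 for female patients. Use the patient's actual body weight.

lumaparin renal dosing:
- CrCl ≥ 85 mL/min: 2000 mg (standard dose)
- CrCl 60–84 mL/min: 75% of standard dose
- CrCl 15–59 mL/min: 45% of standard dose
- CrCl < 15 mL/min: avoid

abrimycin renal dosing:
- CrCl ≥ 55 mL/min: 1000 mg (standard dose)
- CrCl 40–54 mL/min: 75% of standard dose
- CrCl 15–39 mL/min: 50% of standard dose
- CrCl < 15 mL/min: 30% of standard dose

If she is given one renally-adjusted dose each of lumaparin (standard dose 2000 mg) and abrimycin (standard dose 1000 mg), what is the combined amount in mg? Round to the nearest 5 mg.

CrCl = (140 − 48) × 58.2 / (72 × 1.8) × 0.85 = 5354.4 / 129.60 × 0.85 ≈ 35.1 mL/min
CrCl ≈ 35 mL/min.
lumaparin: 15–59 mL/min → 45% of 2000 mg = 900 mg.
abrimycin: 15–39 mL/min → 50% of 1000 mg = 500 mg.
Total = 900 + 500 = 1400 mg.

1400 mg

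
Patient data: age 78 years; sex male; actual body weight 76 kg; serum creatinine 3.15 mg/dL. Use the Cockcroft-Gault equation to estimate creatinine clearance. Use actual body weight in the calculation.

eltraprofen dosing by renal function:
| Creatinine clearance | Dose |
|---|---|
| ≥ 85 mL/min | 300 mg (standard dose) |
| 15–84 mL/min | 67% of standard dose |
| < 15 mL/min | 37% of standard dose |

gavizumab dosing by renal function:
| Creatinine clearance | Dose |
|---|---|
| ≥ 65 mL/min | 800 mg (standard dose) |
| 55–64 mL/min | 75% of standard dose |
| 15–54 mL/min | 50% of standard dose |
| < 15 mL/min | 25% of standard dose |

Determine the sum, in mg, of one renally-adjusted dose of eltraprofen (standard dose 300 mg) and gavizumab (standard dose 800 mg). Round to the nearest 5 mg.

600 mg

CrCl = (140 − 78) × 76 / (72 × 3.15) = 4712.0 / 226.80 ≈ 20.8 mL/min
CrCl ≈ 21 mL/min.
eltraprofen: 15–84 mL/min → 67% of 300 mg = 201 mg.
gavizumab: 15–54 mL/min → 50% of 800 mg = 400 mg.
Total = 201 + 400 = 601 mg.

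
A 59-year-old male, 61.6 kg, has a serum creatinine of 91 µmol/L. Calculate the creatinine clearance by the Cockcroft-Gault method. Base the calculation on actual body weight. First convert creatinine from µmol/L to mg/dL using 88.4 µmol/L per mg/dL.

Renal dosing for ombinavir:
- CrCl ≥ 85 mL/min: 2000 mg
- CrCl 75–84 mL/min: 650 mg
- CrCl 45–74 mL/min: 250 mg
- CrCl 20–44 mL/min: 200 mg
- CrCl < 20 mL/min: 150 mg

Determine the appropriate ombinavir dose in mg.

SCr = 91 / 88.4 = 1.029 mg/dL
CrCl = (140 − 59) × 61.6 / (72 × 1.029) = 4989.6 / 74.09 ≈ 67.3 mL/min
CrCl ≈ 67 mL/min → bracket 45–74 mL/min.
Dose for this bracket: 250 mg.

250 mg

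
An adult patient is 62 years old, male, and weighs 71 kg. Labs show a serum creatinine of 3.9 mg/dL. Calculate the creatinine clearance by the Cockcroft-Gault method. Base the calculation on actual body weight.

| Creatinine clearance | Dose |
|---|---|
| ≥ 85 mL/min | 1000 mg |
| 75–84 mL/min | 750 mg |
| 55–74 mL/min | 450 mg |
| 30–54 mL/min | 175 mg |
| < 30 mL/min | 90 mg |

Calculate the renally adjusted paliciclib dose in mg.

CrCl = (140 − 62) × 71 / (72 × 3.9) = 5538.0 / 280.80 ≈ 19.7 mL/min
CrCl ≈ 20 mL/min → bracket < 30 mL/min.
Dose for this bracket: 90 mg.

90 mg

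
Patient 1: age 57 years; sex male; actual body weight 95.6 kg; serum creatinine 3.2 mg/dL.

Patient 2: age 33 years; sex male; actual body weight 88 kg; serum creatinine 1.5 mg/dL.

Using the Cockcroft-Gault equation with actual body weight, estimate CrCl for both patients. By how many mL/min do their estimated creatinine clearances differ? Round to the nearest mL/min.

53 mL/min

Patient 1: CrCl = (140 − 57) × 95.6 / (72 × 3.2) = 7934.8 / 230.40 ≈ 34.4 mL/min
Patient 2: CrCl = (140 − 33) × 88 / (72 × 1.5) = 9416.0 / 108.00 ≈ 87.2 mL/min
|34.4 − 87.2| = 52.8 mL/min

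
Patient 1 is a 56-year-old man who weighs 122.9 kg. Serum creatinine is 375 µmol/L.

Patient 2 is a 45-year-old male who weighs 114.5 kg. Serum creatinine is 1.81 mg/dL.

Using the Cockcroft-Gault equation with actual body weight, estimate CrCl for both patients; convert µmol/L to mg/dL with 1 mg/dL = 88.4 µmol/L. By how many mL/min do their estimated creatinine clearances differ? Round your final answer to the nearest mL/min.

Patient 1: SCr = 375 / 88.4 = 4.242 mg/dL
Patient 1: CrCl = (140 − 56) × 122.9 / (72 × 4.242) = 10323.6 / 305.42 ≈ 33.8 mL/min
Patient 2: CrCl = (140 − 45) × 114.5 / (72 × 1.81) = 10877.5 / 130.32 ≈ 83.5 mL/min
|33.8 − 83.5| = 49.7 mL/min

50 mL/min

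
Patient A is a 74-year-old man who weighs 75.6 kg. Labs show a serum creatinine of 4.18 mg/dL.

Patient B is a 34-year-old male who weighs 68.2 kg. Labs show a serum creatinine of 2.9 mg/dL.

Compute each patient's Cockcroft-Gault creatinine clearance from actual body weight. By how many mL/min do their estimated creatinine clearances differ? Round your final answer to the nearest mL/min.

Patient A: CrCl = (140 − 74) × 75.6 / (72 × 4.18) = 4989.6 / 300.96 ≈ 16.6 mL/min
Patient B: CrCl = (140 − 34) × 68.2 / (72 × 2.9) = 7229.2 / 208.80 ≈ 34.6 mL/min
|16.6 − 34.6| = 18.0 mL/min

18 mL/min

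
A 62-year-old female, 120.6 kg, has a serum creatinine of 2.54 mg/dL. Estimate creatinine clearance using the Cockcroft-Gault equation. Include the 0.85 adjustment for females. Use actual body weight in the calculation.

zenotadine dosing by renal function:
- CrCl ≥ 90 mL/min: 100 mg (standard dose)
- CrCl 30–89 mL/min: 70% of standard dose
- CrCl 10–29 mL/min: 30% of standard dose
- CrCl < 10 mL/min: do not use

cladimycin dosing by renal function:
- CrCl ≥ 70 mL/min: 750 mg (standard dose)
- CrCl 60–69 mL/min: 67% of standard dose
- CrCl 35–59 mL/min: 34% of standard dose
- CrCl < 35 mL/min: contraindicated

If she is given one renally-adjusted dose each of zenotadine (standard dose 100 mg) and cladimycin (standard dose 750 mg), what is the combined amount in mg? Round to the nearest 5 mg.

325 mg

CrCl = (140 − 62) × 120.6 / (72 × 2.54) × 0.85 = 9406.8 / 182.88 × 0.85 ≈ 43.7 mL/min
CrCl ≈ 44 mL/min.
zenotadine: 30–89 mL/min → 70% of 100 mg = 70 mg.
cladimycin: 35–59 mL/min → 34% of 750 mg = 255 mg.
Total = 70 + 255 = 325 mg.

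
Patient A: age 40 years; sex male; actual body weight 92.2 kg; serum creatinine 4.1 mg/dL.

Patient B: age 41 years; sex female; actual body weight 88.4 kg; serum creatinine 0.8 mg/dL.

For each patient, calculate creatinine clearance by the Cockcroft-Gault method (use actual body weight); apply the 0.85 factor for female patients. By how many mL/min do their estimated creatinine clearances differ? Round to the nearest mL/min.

98 mL/min

Patient A: CrCl = (140 − 40) × 92.2 / (72 × 4.1) = 9220.0 / 295.20 ≈ 31.2 mL/min
Patient B: CrCl = (140 − 41) × 88.4 / (72 × 0.8) × 0.85 = 8751.6 / 57.60 × 0.85 ≈ 129.1 mL/min
|31.2 − 129.1| = 97.9 mL/min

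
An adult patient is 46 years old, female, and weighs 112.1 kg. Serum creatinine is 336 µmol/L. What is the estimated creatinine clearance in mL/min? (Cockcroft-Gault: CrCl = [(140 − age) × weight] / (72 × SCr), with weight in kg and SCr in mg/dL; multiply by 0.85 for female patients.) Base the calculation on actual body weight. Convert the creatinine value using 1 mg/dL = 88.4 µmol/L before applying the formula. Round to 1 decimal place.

SCr = 336 / 88.4 = 3.801 mg/dL
CrCl = (140 − 46) × 112.1 / (72 × 3.801) × 0.85 = 10537.4 / 273.67 × 0.85 ≈ 32.7 mL/min

32.7 mL/min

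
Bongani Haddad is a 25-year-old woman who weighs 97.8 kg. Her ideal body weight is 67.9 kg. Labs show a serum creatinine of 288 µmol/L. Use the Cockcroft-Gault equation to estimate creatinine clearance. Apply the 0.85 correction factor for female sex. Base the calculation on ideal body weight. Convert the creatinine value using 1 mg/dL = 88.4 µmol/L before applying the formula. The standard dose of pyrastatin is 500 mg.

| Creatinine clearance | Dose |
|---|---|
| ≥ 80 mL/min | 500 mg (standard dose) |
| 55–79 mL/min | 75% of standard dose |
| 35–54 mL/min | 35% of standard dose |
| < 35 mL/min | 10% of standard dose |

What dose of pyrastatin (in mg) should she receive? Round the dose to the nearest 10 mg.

SCr = 288 / 88.4 = 3.258 mg/dL
CrCl = (140 − 25) × 67.9 / (72 × 3.258) × 0.85 = 7808.5 / 234.58 × 0.85 ≈ 28.3 mL/min
CrCl ≈ 28 mL/min → bracket < 35 mL/min.
10% of 500 mg = 50 mg

50 mg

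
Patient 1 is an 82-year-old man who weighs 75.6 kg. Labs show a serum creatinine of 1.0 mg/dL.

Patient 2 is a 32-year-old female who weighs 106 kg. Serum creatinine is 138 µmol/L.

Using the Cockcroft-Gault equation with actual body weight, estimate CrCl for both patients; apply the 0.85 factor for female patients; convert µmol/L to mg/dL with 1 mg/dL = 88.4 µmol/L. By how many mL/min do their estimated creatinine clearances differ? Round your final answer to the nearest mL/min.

26 mL/min

Patient 1: CrCl = (140 − 82) × 75.6 / (72 × 1) = 4384.8 / 72.00 ≈ 60.9 mL/min
Patient 2: SCr = 138 / 88.4 = 1.561 mg/dL
Patient 2: CrCl = (140 − 32) × 106 / (72 × 1.561) × 0.85 = 11448.0 / 112.39 × 0.85 ≈ 86.6 mL/min
|60.9 − 86.6| = 25.7 mL/min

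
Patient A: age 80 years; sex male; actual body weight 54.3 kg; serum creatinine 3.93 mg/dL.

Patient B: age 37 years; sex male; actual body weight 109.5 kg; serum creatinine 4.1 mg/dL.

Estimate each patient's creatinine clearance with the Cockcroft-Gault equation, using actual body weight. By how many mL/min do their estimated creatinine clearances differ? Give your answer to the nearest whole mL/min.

Patient A: CrCl = (140 − 80) × 54.3 / (72 × 3.93) = 3258.0 / 282.96 ≈ 11.5 mL/min
Patient B: CrCl = (140 − 37) × 109.5 / (72 × 4.1) = 11278.5 / 295.20 ≈ 38.2 mL/min
|11.5 − 38.2| = 26.7 mL/min

27 mL/min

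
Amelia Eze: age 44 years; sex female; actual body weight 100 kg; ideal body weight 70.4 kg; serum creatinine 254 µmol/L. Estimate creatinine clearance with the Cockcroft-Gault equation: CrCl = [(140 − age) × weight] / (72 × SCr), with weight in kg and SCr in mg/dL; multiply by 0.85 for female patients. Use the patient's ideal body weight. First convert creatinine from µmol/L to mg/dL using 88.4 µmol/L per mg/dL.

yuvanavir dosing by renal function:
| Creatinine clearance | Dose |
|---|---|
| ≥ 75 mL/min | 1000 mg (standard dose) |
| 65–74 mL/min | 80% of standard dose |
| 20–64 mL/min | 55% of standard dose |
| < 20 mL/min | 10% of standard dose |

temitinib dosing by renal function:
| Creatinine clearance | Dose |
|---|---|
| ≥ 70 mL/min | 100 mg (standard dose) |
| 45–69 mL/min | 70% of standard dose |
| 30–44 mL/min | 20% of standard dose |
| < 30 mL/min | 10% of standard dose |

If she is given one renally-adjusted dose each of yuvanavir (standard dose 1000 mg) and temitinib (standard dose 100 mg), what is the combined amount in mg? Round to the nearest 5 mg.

SCr = 254 / 88.4 = 2.873 mg/dL
CrCl = (140 − 44) × 70.4 / (72 × 2.873) × 0.85 = 6758.4 / 206.86 × 0.85 ≈ 27.8 mL/min
CrCl ≈ 28 mL/min.
yuvanavir: 20–64 mL/min → 55% of 1000 mg = 550 mg.
temitinib: < 30 mL/min → 10% of 100 mg = 10 mg.
Total = 550 + 10 = 560 mg.

560 mg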